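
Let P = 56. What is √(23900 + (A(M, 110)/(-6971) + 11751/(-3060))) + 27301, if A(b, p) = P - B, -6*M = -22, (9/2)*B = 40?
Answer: 27301 + √302035859996134165/3555210 ≈ 27456.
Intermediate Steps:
B = 80/9 (B = (2/9)*40 = 80/9 ≈ 8.8889)
M = 11/3 (M = -⅙*(-22) = 11/3 ≈ 3.6667)
A(b, p) = 424/9 (A(b, p) = 56 - 1*80/9 = 56 - 80/9 = 424/9)
√(23900 + (A(M, 110)/(-6971) + 11751/(-3060))) + 27301 = √(23900 + ((424/9)/(-6971) + 11751/(-3060))) + 27301 = √(23900 + ((424/9)*(-1/6971) + 11751*(-1/3060))) + 27301 = √(23900 + (-424/62739 - 3917/1020)) + 27301 = √(23900 - 82060381/21331260) + 27301 = √(509735053619/21331260) + 27301 = √302035859996134165/3555210 + 27301 = 27301 + √302035859996134165/3555210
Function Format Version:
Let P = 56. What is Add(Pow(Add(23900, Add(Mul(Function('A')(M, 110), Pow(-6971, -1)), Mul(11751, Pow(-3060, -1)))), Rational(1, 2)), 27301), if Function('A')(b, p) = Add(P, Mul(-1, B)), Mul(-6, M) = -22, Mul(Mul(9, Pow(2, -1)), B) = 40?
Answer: Add(27301, Mul(Rational(1, 3555210), Pow(302035859996134165, Rational(1, 2)))) ≈ 27456.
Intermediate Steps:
B = Rational(80, 9) (B = Mul(Rational(2, 9), 40) = Rational(80, 9) ≈ 8.8889)
M = Rational(11, 3) (M = Mul(Rational(-1, 6), -22) = Rational(11, 3) ≈ 3.6667)
Function('A')(b, p) = Rational(424, 9) (Function('A')(b, p) = Add(56, Mul(-1, Rational(80, 9))) = Add(56, Rational(-80, 9)) = Rational(424, 9))
Add(Pow(Add(23900, Add(Mul(Function('A')(M, 110), Pow(-6971, -1)), Mul(11751, Pow(-3060, -1)))), Rational(1, 2)), 27301) = Add(Pow(Add(23900, Add(Mul(Rational(424, 9), Pow(-6971, -1)), Mul(11751, Pow(-3060, -1)))), Rational(1, 2)), 27301) = Add(Pow(Add(23900, Add(Mul(Rational(424, 9), Rational(-1, 6971)), Mul(11751, Rational(-1, 3060)))), Rational(1, 2)), 27301) = Add(Pow(Add(23900, Add(Rational(-424, 62739), Rational(-3917, 1020))), Rational(1, 2)), 27301) = Add(Pow(Add(23900, Rational(-82060381, 21331260)), Rational(1, 2)), 27301) = Add(Pow(Rational(509735053619, 21331260), Rational(1, 2)), 27301) = Add(Mul(Rational(1, 3555210), Pow(302035859996134165, Rational(1, 2))), 27301) = Add(27301, Mul(Rational(1, 3555210), Pow(302035859996134165, Rational(1, 2))))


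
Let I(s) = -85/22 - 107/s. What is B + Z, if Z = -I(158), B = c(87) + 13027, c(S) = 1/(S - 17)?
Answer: 792709499/60830 ≈ 13032.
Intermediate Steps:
I(s) = -85/22 - 107/s (I(s) = -85*1/22 - 107/s = -85/22 - 107/s)
c(S) = 1/(-17 + S)
B = 911891/70 (B = 1/(-17 + 87) + 13027 = 1/70 + 13027 = 911891/70 ≈ 13027.)
Z = 3946/869 (Z = -(-85/22 - 107/158) = -1*(-3946/869) = 3946/869 ≈ 4.5408)
B + Z = 911891/70 + 3946/869 = 792709499/60830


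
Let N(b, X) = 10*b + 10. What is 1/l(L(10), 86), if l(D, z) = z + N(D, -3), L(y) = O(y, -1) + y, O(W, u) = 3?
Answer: 1/226 ≈ 0.0044248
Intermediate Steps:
N(b, X) = 10 + 10*b
L(y) = 3 + y
l(D, z) = 10 + z + 10*D (l(D, z) = z + (10 + 10*D) = 10 + z + 10*D)
1/l(L(10), 86) = 1/(10 + 86 + 10*(3 + 10)) = 1/(10 + 86 + 10*13) = 1/(10 + 86 + 130) = 1/226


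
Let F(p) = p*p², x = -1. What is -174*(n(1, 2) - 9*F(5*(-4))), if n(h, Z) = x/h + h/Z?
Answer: -12527913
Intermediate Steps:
n(h, Z) = -1/h + h/Z
F(p) = p³
-174*(n(1, 2) - 9*F(5*(-4))) = -174*((-1/1 + 1/2) - 9*(5*(-4))³) = -174*((-1*1 + 1*(½)) - 9*(-20)³) = -174*((-1 + ½) - 9*(-8000)) = -174*(-½ + 72000) = -174*143999/2 = -12527913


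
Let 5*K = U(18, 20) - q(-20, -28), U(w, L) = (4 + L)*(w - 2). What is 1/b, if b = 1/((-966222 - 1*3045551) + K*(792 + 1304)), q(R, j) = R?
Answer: -19212081/5 ≈ -3.8424e+6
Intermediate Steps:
U(w, L) = (-2 + w)*(4 + L) (U(w, L) = (4 + L)*(-2 + w) = (-2 + w)*(4 + L))
K = 404/5 (K = ((-8 - 2*20 + 4*18 + 20*18) - 1*(-20))/5 = ((-8 - 40 + 72 + 360) + 20)/5 = (384 + 20)/5 = (1/5)*404 = 404/5 ≈ 80.800)
b = -5/19212081 (b = 1/((-966222 - 1*3045551) + 404*(792 + 1304)/5) = 1/((-966222 - 3045551) + (404/5)*2096) = 1/(-4011773 + 846784/5) = 1/(-19212081/5) = -5/19212081 ≈ -2.6025e-7)
1/b = 1/(-5/19212081) = -19212081/5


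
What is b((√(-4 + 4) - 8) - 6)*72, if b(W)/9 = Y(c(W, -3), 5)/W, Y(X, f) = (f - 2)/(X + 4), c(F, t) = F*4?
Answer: 243/91 ≈ 2.6703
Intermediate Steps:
c(F, t) = 4*F
Y(X, f) = (-2 + f)/(4 + X)
b(W) = 27/(W*(4 + 4*W)) (b(W) = 9*(((-2 + 5)/(4 + 4*W))/W) = 9*((3/(4 + 4*W))/W) = 9*(3/(W*(4 + 4*W))) = 27/(W*(4 + 4*W)))
b((√(-4 + 4) - 8) - 6)*72 = (27/(4*((√(-4 + 4) - 8) - 6)*(1 + ((√(-4 + 4) - 8) - 6))))*72 = (27/(4*((√0 - 8) - 6)*(1 + ((√0 - 8) - 6))))*72 = (27/(4*((0 - 8) - 6)*(1 + ((0 - 8) - 6))))*72 = (27/(4*(-8 - 6)*(1 + (-8 - 6))))*72 = ((27/4)/(-14*(1 - 14)))*72 = ((27/4)*(-1/14)/(-13))*72 = ((27/4)*(-1/14)*(-1/13))*72 = (27/728)*72 = 243/91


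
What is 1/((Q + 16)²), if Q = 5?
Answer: 1/441 ≈ 0.0022676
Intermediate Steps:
1/((Q + 16)²) = 1/((5 + 16)²) = 1/(21²) = 1/441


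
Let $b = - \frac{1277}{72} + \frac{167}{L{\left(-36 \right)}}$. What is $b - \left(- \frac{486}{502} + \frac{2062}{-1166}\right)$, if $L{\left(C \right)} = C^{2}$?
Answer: $- \frac{2820189527}{189647568} \approx -14.871$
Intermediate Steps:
$b = - \frac{22819}{1296}$ ($b = - \frac{1277}{72} + \frac{167}{\left(-36\right)^{2}} = \left(-1277\right) \frac{1}{72} + \frac{167}{1296} = - \frac{1277}{72} + 167 \cdot \frac{1}{1296} = - \frac{1277}{72} + \frac{167}{1296} = - \frac{22819}{1296} \approx -17.607$)
$b - \left(- \frac{486}{502} + \frac{2062}{-1166}\right) = - \frac{22819}{1296} - \left(- \frac{486}{502} + \frac{2062}{-1166}\right) = - \frac{22819}{1296} - \left(\left(-486\right) \frac{1}{502} + 2062 \left(- \frac{1}{1166}\right)\right) = - \frac{22819}{1296} - \left(- \frac{243}{251} - \frac{1031}{583}\right) = - \frac{22819}{1296} - - \frac{400450}{146333} = - \frac{22819}{1296} + \frac{400450}{146333} = - \frac{2820189527}{189647568}$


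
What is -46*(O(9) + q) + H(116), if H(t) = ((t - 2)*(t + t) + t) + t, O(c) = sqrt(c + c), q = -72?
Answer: 29992 - 138*sqrt(2) ≈ 29797.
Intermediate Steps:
O(c) = sqrt(2)*sqrt(c) (O(c) = sqrt(2*c) = sqrt(2)*sqrt(c))
H(t) = 2*t + 2*t*(-2 + t) (H(t) = ((-2 + t)*(2*t) + t) + t = (2*t*(-2 + t) + t) + t = (t + 2*t*(-2 + t)) + t = 2*t + 2*t*(-2 + t))
-46*(O(9) + q) + H(116) = -46*(sqrt(2)*sqrt(9) - 72) + 2*116*(-1 + 116) = -46*(sqrt(2)*3 - 72) + 2*116*115 = -46*(3*sqrt(2) - 72) + 26680 = -46*(-72 + 3*sqrt(2)) + 26680 = (3312 - 138*sqrt(2)) + 26680 = 29992 - 138*sqrt(2)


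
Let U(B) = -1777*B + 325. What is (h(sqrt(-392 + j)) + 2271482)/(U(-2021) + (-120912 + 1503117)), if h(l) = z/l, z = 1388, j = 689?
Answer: 2271482/4973847 + 1388*sqrt(33)/492410853 ≈ 0.45670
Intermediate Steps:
U(B) = 325 - 1777*B
h(l) = 1388/l
(h(sqrt(-392 + j)) + 2271482)/(U(-2021) + (-120912 + 1503117)) = (1388/(sqrt(-392 + 689)) + 2271482)/((325 - 1777*(-2021)) + (-120912 + 1503117)) = (1388/(sqrt(297)) + 2271482)/((325 + 3591317) + 1382205) = (1388/((3*sqrt(33))) + 2271482)/(3591642 + 1382205) = (1388*(sqrt(33)/99) + 2271482)/4973847 = (1388*sqrt(33)/99 + 2271482)*(1/4973847) = (2271482 + 1388*sqrt(33)/99)*(1/4973847) = 2271482/4973847 + 1388*sqrt(33)/492410853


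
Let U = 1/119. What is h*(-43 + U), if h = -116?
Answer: 593456/119 ≈ 4987.0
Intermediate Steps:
U = 1/119 ≈ 0.0084034
h*(-43 + U) = -116*(-43 + 1/119) = -116*(-5116/119) = 593456/119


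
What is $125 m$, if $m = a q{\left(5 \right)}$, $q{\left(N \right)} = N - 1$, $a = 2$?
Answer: $1000$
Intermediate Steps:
$q{\left(N \right)} = -1 + N$
$m = 8$ ($m = 2 \left(-1 + 5\right) = 2 \cdot 4 = 8$)
$125 m = 125 \cdot 8 = 1000$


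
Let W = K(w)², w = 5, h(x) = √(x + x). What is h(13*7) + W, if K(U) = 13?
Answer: 169 + √182 ≈ 182.49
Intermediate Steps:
h(x) = √2*√x (h(x) = √(2*x) = √2*√x)
W = 169 (W = 13² = 169)
h(13*7) + W = √2*√(13*7) + 169 = √2*√91 + 169 = √182 + 169 = 169 + √182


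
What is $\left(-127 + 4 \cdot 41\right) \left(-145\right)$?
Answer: $-5365$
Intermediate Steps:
$\left(-127 + 4 \cdot 41\right) \left(-145\right) = \left(-127 + 164\right) \left(-145\right) = 37 \left(-145\right) = -5365$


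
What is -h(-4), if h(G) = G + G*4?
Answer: 20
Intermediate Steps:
h(G) = 5*G (h(G) = G + 4*G = 5*G)
-h(-4) = -5*(-4) = -1*(-20) = 20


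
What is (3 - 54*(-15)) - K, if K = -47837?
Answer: 48650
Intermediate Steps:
(3 - 54*(-15)) - K = (3 - 54*(-15)) - 1*(-47837) = (3 + 810) + 47837 = 813 + 47837 = 48650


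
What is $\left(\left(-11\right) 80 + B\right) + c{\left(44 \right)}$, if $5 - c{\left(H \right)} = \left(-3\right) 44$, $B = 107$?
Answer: $-636$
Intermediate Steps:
$c{\left(H \right)} = 137$ ($c{\left(H \right)} = 5 - \left(-3\right) 44 = 5 - -132 = 5 + 132 = 137$)
$\left(\left(-11\right) 80 + B\right) + c{\left(44 \right)} = \left(\left(-11\right) 80 + 107\right) + 137 = \left(-880 + 107\right) + 137 = -773 + 137 = -636$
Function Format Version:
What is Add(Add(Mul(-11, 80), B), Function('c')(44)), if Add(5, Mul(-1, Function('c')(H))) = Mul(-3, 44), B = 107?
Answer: -636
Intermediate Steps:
Function('c')(H) = 137 (Function('c')(H) = Add(5, Mul(-1, Mul(-3, 44))) = Add(5, Mul(-1, -132)) = Add(5, 132) = 137)
Add(Add(Mul(-11, 80), B), Function('c')(44)) = Add(Add(Mul(-11, 80), 107), 137) = Add(Add(-880, 107), 137) = Add(-773, 137) = -636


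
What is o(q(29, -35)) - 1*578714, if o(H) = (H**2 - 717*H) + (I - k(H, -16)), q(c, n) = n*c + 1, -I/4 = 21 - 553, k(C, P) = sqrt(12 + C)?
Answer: 1178648 - I*sqrt(1002) ≈ 1.1786e+6 - 31.654*I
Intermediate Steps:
I = 2128 (I = -4*(21 - 553) = -4*(-532) = 2128)
q(c, n) = 1 + c*n (q(c, n) = c*n + 1 = 1 + c*n)
o(H) = 2128 + H**2 - sqrt(12 + H) - 717*H (o(H) = (H**2 - 717*H) + (2128 - sqrt(12 + H)) = 2128 + H**2 - sqrt(12 + H) - 717*H)
o(q(29, -35)) - 1*578714 = (2128 + (1 + 29*(-35))**2 - sqrt(12 + (1 + 29*(-35))) - 717*(1 + 29*(-35))) - 1*578714 = (2128 + (1 - 1015)**2 - sqrt(12 + (1 - 1015)) - 717*(1 - 1015)) - 578714 = (2128 + (-1014)**2 - sqrt(12 - 1014) - 717*(-1014)) - 578714 = (2128 + 1028196 - sqrt(-1002) + 727038) - 578714 = (2128 + 1028196 - I*sqrt(1002) + 727038) - 578714 = (1757362 - I*sqrt(1002)) - 578714 = 1178648 - I*sqrt(1002)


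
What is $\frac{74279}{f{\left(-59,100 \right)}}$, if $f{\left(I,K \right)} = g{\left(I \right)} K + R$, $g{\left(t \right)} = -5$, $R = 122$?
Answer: $- \frac{74279}{378} \approx -196.51$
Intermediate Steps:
$f{\left(I,K \right)} = 122 - 5 K$ ($f{\left(I,K \right)} = - 5 K + 122 = 122 - 5 K$)
$\frac{74279}{f{\left(-59,100 \right)}} = \frac{74279}{122 - 500} = \frac{74279}{-378} = 74279 \left(- \frac{1}{378}\right) = - \frac{74279}{378}$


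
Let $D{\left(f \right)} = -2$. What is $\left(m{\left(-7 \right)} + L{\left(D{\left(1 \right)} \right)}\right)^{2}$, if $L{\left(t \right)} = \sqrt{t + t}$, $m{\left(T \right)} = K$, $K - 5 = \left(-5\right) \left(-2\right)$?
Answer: $221 + 60 i \approx 221.0 + 60.0 i$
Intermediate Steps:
$K = 15$ ($K = 5 - -10 = 5 + 10 = 15$)
$m{\left(T \right)} = 15$
$L{\left(t \right)} = \sqrt{2} \sqrt{t}$ ($L{\left(t \right)} = \sqrt{2 t} = \sqrt{2} \sqrt{t}$)
$\left(m{\left(-7 \right)} + L{\left(D{\left(1 \right)} \right)}\right)^{2} = \left(15 + \sqrt{2} \sqrt{-2}\right)^{2} = \left(15 + \sqrt{2} i \sqrt{2}\right)^{2} = \left(15 + 2 i\right)^{2}$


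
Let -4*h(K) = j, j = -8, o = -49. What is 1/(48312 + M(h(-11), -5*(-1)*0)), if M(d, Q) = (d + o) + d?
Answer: 1/48267 ≈ 2.0718e-5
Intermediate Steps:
h(K) = 2 (h(K) = -¼*(-8) = 2)
M(d, Q) = -49 + 2*d (M(d, Q) = (d - 49) + d = (-49 + d) + d = -49 + 2*d)
1/(48312 + M(h(-11), -5*(-1)*0)) = 1/(48312 + (-49 + 2*2)) = 1/(48312 + (-49 + 4)) = 1/(48312 - 45) = 1/48267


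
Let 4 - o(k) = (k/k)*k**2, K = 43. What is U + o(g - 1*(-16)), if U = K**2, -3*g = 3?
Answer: 1628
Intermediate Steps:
g = -1 (g = -1/3*3 = -1)
U = 1849 (U = 43**2 = 1849)
o(k) = 4 - k**2 (o(k) = 4 - k/k*k**2 = 4 - k**2)
U + o(g - 1*(-16)) = 1849 + (4 - (-1 - 1*(-16))**2) = 1849 + (4 - (-1 + 16)**2) = 1849 + (4 - 1*15**2) = 1849 + (4 - 1*225) = 1849 + (4 - 225) = 1849 - 221 = 1628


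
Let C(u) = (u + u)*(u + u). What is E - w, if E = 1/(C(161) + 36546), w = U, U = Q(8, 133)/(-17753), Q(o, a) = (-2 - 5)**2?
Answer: 6889023/2489503190 ≈ 0.0027672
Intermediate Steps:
C(u) = 4*u**2 (C(u) = (2*u)*(2*u) = 4*u**2)
Q(o, a) = 49 (Q(o, a) = (-7)**2 = 49)
U = -49/17753 (U = 49/(-17753) = 49*(-1/17753) = -49/17753 ≈ -0.0027601)
w = -49/17753 ≈ -0.0027601
E = 1/140230 (E = 1/(4*161**2 + 36546) = 1/(4*25921 + 36546) = 1/(103684 + 36546) = 1/140230 ≈ 7.1311e-6)
E - w = 1/140230 - 1*(-49/17753) = 1/140230 + 49/17753 = 6889023/2489503190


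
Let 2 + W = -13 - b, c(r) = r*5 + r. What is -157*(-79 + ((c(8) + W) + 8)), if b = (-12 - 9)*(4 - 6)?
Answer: 12560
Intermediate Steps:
b = 42 (b = -21*(-2) = 42)
c(r) = 6*r (c(r) = 5*r + r = 6*r)
W = -57 (W = -2 + (-13 - 1*42) = -2 + (-13 - 42) = -2 - 55 = -57)
-157*(-79 + ((c(8) + W) + 8)) = -157*(-79 + ((6*8 - 57) + 8)) = -157*(-79 + ((48 - 57) + 8)) = -157*(-79 + (-9 + 8)) = -157*(-79 - 1) = -157*(-80) = 12560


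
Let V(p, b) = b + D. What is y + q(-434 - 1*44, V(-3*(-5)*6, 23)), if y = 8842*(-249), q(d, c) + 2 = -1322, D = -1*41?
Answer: -2202982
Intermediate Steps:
D = -41
V(p, b) = -41 + b (V(p, b) = b - 41 = -41 + b)
q(d, c) = -1324 (q(d, c) = -2 - 1322 = -1324)
y = -2201658
y + q(-434 - 1*44, V(-3*(-5)*6, 23)) = -2201658 - 1324 = -2202982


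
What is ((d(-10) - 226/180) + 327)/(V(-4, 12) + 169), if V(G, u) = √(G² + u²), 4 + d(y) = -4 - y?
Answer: 4984993/2556090 - 58994*√10/1278045 ≈ 1.8043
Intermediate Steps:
d(y) = -8 - y (d(y) = -4 + (-4 - y) = -8 - y)
((d(-10) - 226/180) + 327)/(V(-4, 12) + 169) = (((-8 - 1*(-10)) - 226/180) + 327)/(√((-4)² + 12²) + 169) = (((-8 + 10) - 226*1/180) + 327)/(√(16 + 144) + 169) = ((2 - 113/90) + 327)/(√160 + 169) = (67/90 + 327)/(4*√10 + 169) = 29497/(90*(169 + 4*√10))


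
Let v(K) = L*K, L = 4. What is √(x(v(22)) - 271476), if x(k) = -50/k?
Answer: I*√131394659/22 ≈ 521.03*I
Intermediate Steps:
v(K) = 4*K
√(x(v(22)) - 271476) = √(-50/(4*22) - 271476) = √(-50/88 - 271476) = √(-50*1/88 - 271476) = √(-25/44 - 271476) = √(-11944969/44) = I*√131394659/22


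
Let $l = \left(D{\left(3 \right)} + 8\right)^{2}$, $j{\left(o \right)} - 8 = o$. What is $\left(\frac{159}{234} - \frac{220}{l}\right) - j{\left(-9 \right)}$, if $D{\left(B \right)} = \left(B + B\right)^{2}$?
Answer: $\frac{2687}{1716} \approx 1.5659$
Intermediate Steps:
$j{\left(o \right)} = 8 + o$
$D{\left(B \right)} = 4 B^{2}$ ($D{\left(B \right)} = \left(2 B\right)^{2} = 4 B^{2}$)
$l = 1936$ ($l = \left(4 \cdot 3^{2} + 8\right)^{2} = \left(4 \cdot 9 + 8\right)^{2} = \left(36 + 8\right)^{2} = 44^{2} = 1936$)
$\left(\frac{159}{234} - \frac{220}{l}\right) - j{\left(-9 \right)} = \left(\frac{159}{234} - \frac{220}{1936}\right) - \left(8 - 9\right) = \left(159 \cdot \frac{1}{234} - \frac{5}{44}\right) - -1 = \left(\frac{53}{78} - \frac{5}{44}\right) + 1 = \frac{971}{1716} + 1 = \frac{2687}{1716}$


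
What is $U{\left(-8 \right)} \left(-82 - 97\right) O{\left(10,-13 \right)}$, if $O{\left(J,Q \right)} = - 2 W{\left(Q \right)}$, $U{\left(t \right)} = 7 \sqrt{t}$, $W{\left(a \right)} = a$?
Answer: $- 65156 i \sqrt{2} \approx - 92145.0 i$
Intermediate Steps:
$O{\left(J,Q \right)} = - 2 Q$
$U{\left(-8 \right)} \left(-82 - 97\right) O{\left(10,-13 \right)} = 7 \sqrt{-8} \left(-82 - 97\right) \left(\left(-2\right) \left(-13\right)\right) = 7 \cdot 2 i \sqrt{2} \left(-179\right) 26 = 14 i \sqrt{2} \left(-179\right) 26 = - 2506 i \sqrt{2} \cdot 26 = - 65156 i \sqrt{2}$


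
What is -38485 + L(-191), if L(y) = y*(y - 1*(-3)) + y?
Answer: -2768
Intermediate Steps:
L(y) = y + y*(3 + y) (L(y) = y*(y + 3) + y = y*(3 + y) + y = y + y*(3 + y))
-38485 + L(-191) = -38485 - 191*(4 - 191) = -38485 - 191*(-187) = -38485 + 35717 = -2768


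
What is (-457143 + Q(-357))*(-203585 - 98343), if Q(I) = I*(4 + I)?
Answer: 99975003216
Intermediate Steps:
(-457143 + Q(-357))*(-203585 - 98343) = (-457143 - 357*(4 - 357))*(-203585 - 98343) = (-457143 - 357*(-353))*(-301928) = (-457143 + 126021)*(-301928) = -331122*(-301928) = 99975003216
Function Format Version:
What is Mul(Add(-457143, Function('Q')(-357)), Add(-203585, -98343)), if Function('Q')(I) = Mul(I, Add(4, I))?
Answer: 99975003216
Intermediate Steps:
Mul(Add(-457143, Function('Q')(-357)), Add(-203585, -98343)) = Mul(Add(-457143, Mul(-357, Add(4, -357))), Add(-203585, -98343)) = Mul(Add(-457143, Mul(-357, -353)), -301928) = Mul(Add(-457143, 126021), -301928) = Mul(-331122, -301928) = 99975003216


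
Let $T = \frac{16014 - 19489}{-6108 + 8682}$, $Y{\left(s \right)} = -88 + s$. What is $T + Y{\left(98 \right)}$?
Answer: $\frac{22265}{2574} \approx 8.65$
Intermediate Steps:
$T = - \frac{3475}{2574} \approx -1.35$
$T + Y{\left(98 \right)} = - \frac{3475}{2574} + \left(-88 + 98\right) = - \frac{3475}{2574} + 10 = \frac{22265}{2574}$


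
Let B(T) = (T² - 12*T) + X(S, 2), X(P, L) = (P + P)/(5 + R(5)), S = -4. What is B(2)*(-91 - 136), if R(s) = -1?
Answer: 4994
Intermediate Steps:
X(P, L) = P/2 (X(P, L) = (P + P)/(5 - 1) = (2*P)/4 = (2*P)*(¼) = P/2)
B(T) = -2 + T² - 12*T (B(T) = (T² - 12*T) + (½)*(-4) = (T² - 12*T) - 2 = -2 + T² - 12*T)
B(2)*(-91 - 136) = (-2 + 2² - 12*2)*(-91 - 136) = (-2 + 4 - 24)*(-227) = -22*(-227) = 4994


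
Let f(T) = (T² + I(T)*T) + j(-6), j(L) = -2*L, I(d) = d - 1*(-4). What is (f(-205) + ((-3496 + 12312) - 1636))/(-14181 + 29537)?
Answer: 45211/7678 ≈ 5.8884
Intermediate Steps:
I(d) = 4 + d (I(d) = d + 4 = 4 + d)
f(T) = 12 + T² + T*(4 + T) (f(T) = (T² + (4 + T)*T) - 2*(-6) = (T² + T*(4 + T)) + 12 = 12 + T² + T*(4 + T))
(f(-205) + ((-3496 + 12312) - 1636))/(-14181 + 29537) = ((12 + (-205)² - 205*(4 - 205)) + ((-3496 + 12312) - 1636))/(-14181 + 29537) = ((12 + 42025 - 205*(-201)) + (8816 - 1636))/15356 = ((12 + 42025 + 41205) + 7180)*(1/15356) = (83242 + 7180)*(1/15356) = 90422*(1/15356) = 45211/7678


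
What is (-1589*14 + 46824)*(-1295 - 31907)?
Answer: -816038756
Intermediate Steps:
(-1589*14 + 46824)*(-1295 - 31907) = (-22246 + 46824)*(-33202) = 24578*(-33202) = -816038756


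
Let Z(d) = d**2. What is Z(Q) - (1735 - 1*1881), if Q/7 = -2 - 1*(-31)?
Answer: 41355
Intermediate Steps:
Q = 203 (Q = 7*(-2 - 1*(-31)) = 7*(-2 + 31) = 7*29 = 203)
Z(Q) - (1735 - 1*1881) = 203**2 - (1735 - 1*1881) = 41209 - (1735 - 1881) = 41209 - 1*(-146) = 41209 + 146 = 41355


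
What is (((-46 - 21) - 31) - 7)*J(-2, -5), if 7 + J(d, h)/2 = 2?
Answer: 1050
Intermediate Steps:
J(d, h) = -10 (J(d, h) = -14 + 2*2 = -14 + 4 = -10)
(((-46 - 21) - 31) - 7)*J(-2, -5) = (((-46 - 21) - 31) - 7)*(-10) = ((-67 - 31) - 7)*(-10) = (-98 - 7)*(-10) = -105*(-10) = 1050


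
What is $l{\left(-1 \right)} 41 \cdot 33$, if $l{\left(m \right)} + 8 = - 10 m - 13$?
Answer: $-14883$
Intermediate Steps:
$l{\left(m \right)} = -21 - 10 m$ ($l{\left(m \right)} = -8 - \left(13 + 10 m\right) = -21 - 10 m$)
$l{\left(-1 \right)} 41 \cdot 33 = \left(-21 - -10\right) 41 \cdot 33 = \left(-21 + 10\right) 41 \cdot 33 = \left(-11\right) 41 \cdot 33 = \left(-451\right) 33 = -14883$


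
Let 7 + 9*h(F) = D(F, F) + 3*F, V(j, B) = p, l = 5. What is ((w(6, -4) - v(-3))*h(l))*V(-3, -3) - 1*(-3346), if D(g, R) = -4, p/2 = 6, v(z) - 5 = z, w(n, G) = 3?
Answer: 10054/3 ≈ 3351.3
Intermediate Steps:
v(z) = 5 + z
p = 12 (p = 2*6 = 12)
V(j, B) = 12
h(F) = -11/9 + F/3 (h(F) = -7/9 + (-4 + 3*F)/9 = -7/9 + (-4/9 + F/3) = -11/9 + F/3)
((w(6, -4) - v(-3))*h(l))*V(-3, -3) - 1*(-3346) = ((3 - (5 - 3))*(-11/9 + (⅓)*5))*12 - 1*(-3346) = ((3 - 1*2)*(-11/9 + 5/3))*12 + 3346 = ((3 - 2)*(4/9))*12 + 3346 = (1*(4/9))*12 + 3346 = (4/9)*12 + 3346 = 16/3 + 3346 = 10054/3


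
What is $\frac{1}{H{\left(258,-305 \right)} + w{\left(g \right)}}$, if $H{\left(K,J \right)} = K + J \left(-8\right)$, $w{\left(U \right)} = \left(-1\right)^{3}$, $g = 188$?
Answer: $\frac{1}{2697} \approx 0.00037078$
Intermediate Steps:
$w{\left(U \right)} = -1$
$H{\left(K,J \right)} = K - 8 J$
$\frac{1}{H{\left(258,-305 \right)} + w{\left(g \right)}} = \frac{1}{\left(258 - -2440\right) - 1} = \frac{1}{\left(258 + 2440\right) - 1} = \frac{1}{2698 - 1} = \frac{1}{2697}$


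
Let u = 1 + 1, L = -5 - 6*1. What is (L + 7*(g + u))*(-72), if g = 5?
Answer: -2736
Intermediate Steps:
L = -11 (L = -5 - 6 = -11)
u = 2
(L + 7*(g + u))*(-72) = (-11 + 7*(5 + 2))*(-72) = (-11 + 7*7)*(-72) = (-11 + 49)*(-72) = 38*(-72) = -2736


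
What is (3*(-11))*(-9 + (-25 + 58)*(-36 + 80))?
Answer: -47619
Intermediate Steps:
(3*(-11))*(-9 + (-25 + 58)*(-36 + 80)) = -33*(-9 + 33*44) = -33*(-9 + 1452) = -33*1443 = -47619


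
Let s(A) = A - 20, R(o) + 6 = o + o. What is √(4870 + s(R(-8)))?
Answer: 2*√1207 ≈ 69.484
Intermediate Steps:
R(o) = -6 + 2*o (R(o) = -6 + (o + o) = -6 + 2*o)
s(A) = -20 + A
√(4870 + s(R(-8))) = √(4870 + (-20 + (-6 + 2*(-8)))) = √(4870 + (-20 + (-6 - 16))) = √(4870 + (-20 - 22)) = √(4870 - 42) = √4828 = 2*√1207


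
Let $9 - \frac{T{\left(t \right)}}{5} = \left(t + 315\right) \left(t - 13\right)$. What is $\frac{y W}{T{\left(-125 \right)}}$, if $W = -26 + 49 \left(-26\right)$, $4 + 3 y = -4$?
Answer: $\frac{2080}{78687} \approx 0.026434$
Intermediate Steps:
$y = - \frac{8}{3}$ ($y = - \frac{4}{3} + \frac{1}{3} \left(-4\right) = - \frac{4}{3} - \frac{4}{3} = - \frac{8}{3} \approx -2.6667$)
$T{\left(t \right)} = 45 - 5 \left(-13 + t\right) \left(315 + t\right)$ ($T{\left(t \right)} = 45 - 5 \left(t + 315\right) \left(t - 13\right) = 45 - 5 \left(315 + t\right) \left(-13 + t\right) = 45 - 5 \left(-13 + t\right) \left(315 + t\right)$)
$W = -1300$ ($W = -26 - 1274 = -1300$)
$\frac{y W}{T{\left(-125 \right)}} = \frac{\left(- \frac{8}{3}\right) \left(-1300\right)}{20520 - -188750 - 5 \left(-125\right)^{2}} = \frac{10400}{3 \left(20520 + 188750 - 78125\right)} = \frac{10400}{3 \cdot 131145} = \frac{10400}{3} \cdot \frac{1}{131145} = \frac{2080}{78687}$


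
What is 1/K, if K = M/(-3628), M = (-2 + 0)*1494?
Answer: 907/747 ≈ 1.2142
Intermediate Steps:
M = -2988 (M = -2*1494 = -2988)
K = 747/907 (K = -2988/(-3628) = -2988*(-1/3628) = 747/907 ≈ 0.82359)
1/K = 1/(747/907) = 907/747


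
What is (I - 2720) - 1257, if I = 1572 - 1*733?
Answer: -3138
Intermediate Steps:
I = 839 (I = 1572 - 733 = 839)
(I - 2720) - 1257 = (839 - 2720) - 1257 = -1881 - 1257 = -3138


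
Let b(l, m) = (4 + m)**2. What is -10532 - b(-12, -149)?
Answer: -31557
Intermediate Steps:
-10532 - b(-12, -149) = -10532 - (4 - 149)**2 = -10532 - 1*(-145)**2 = -10532 - 1*21025 = -10532 - 21025 = -31557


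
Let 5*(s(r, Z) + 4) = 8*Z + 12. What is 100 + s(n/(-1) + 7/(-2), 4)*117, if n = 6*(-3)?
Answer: 3308/5 ≈ 661.60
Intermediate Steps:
n = -18
s(r, Z) = -8/5 + 8*Z/5 (s(r, Z) = -4 + (8*Z + 12)/5 = -4 + (12 + 8*Z)/5 = -4 + (12/5 + 8*Z/5) = -8/5 + 8*Z/5)
100 + s(n/(-1) + 7/(-2), 4)*117 = 100 + (-8/5 + (8/5)*4)*117 = 100 + (-8/5 + 32/5)*117 = 100 + (24/5)*117 = 100 + 2808/5 = 3308/5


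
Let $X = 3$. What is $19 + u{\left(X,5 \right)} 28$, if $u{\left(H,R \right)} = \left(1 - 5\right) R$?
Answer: $-541$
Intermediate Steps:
$u{\left(H,R \right)} = - 4 R$
$19 + u{\left(X,5 \right)} 28 = 19 + \left(-4\right) 5 \cdot 28 = 19 - 560 = -541$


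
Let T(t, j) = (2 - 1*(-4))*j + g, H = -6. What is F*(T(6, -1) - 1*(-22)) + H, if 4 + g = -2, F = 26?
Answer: 254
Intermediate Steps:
g = -6 (g = -4 - 2 = -6)
T(t, j) = -6 + 6*j (T(t, j) = (2 - 1*(-4))*j - 6 = (2 + 4)*j - 6 = 6*j - 6 = -6 + 6*j)
F*(T(6, -1) - 1*(-22)) + H = 26*((-6 + 6*(-1)) - 1*(-22)) - 6 = 26*((-6 - 6) + 22) - 6 = 26*(-12 + 22) - 6 = 26*10 - 6 = 260 - 6 = 254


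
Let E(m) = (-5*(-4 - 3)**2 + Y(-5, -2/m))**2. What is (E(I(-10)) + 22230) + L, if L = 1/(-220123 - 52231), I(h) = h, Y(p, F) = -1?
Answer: 22536204083/272354 ≈ 82746.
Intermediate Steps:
L = -1/272354 (L = 1/(-272354) = -1/272354 ≈ -3.6717e-6)
E(m) = 60516 (E(m) = (-5*(-4 - 3)**2 - 1)**2 = (-5*(-7)**2 - 1)**2 = (-5*49 - 1)**2 = (-245 - 1)**2 = (-246)**2 = 60516)
(E(I(-10)) + 22230) + L = (60516 + 22230) - 1/272354 = 82746 - 1/272354 = 22536204083/272354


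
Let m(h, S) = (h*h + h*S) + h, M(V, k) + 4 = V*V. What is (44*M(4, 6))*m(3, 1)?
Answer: 7920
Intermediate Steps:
M(V, k) = -4 + V² (M(V, k) = -4 + V*V = -4 + V²)
m(h, S) = h + h² + S*h (m(h, S) = (h² + S*h) + h = h + h² + S*h)
(44*M(4, 6))*m(3, 1) = (44*(-4 + 4²))*(3*(1 + 1 + 3)) = (44*(-4 + 16))*(3*5) = (44*12)*15 = 528*15 = 7920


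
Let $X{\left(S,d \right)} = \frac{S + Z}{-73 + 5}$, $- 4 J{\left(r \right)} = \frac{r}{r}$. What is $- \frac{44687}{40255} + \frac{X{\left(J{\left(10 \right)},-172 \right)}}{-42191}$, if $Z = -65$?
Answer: $- \frac{512836373579}{461964447760} \approx -1.1101$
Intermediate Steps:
$J{\left(r \right)} = - \frac{1}{4}$ ($J{\left(r \right)} = - \frac{r \frac{1}{r}}{4} = \left(- \frac{1}{4}\right) 1 = - \frac{1}{4}$)
$X{\left(S,d \right)} = \frac{65}{68} - \frac{S}{68}$ ($X{\left(S,d \right)} = \frac{S - 65}{-73 + 5} = \frac{-65 + S}{-68} = \left(-65 + S\right) \left(- \frac{1}{68}\right) = \frac{65}{68} - \frac{S}{68}$)
$- \frac{44687}{40255} + \frac{X{\left(J{\left(10 \right)},-172 \right)}}{-42191} = - \frac{44687}{40255} + \frac{\frac{65}{68} - - \frac{1}{272}}{-42191} = \left(-44687\right) \frac{1}{40255} + \left(\frac{65}{68} + \frac{1}{272}\right) \left(- \frac{1}{42191}\right) = - \frac{44687}{40255} + \frac{261}{272} \left(- \frac{1}{42191}\right) = - \frac{44687}{40255} - \frac{261}{11475952} = - \frac{512836373579}{461964447760}$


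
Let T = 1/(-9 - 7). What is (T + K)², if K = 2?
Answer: 961/256 ≈ 3.7539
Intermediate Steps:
T = -1/16 (T = 1/(-16) = -1/16 ≈ -0.062500)
(T + K)² = (-1/16 + 2)² = (31/16)² = 961/256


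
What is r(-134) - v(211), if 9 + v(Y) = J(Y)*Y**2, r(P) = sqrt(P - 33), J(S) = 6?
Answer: -267117 + I*sqrt(167) ≈ -2.6712e+5 + 12.923*I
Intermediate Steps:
r(P) = sqrt(-33 + P)
v(Y) = -9 + 6*Y**2
r(-134) - v(211) = sqrt(-33 - 134) - (-9 + 6*211**2) = sqrt(-167) - (-9 + 6*44521) = I*sqrt(167) - (-9 + 267126) = I*sqrt(167) - 1*267117 = I*sqrt(167) - 267117 = -267117 + I*sqrt(167)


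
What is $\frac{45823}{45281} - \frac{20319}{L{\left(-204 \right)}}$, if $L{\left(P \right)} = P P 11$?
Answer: $\frac{6685535003}{6909518352} \approx 0.96758$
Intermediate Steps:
$L{\left(P \right)} = 11 P^{2}$ ($L{\left(P \right)} = P^{2} \cdot 11 = 11 P^{2}$)
$\frac{45823}{45281} - \frac{20319}{L{\left(-204 \right)}} = \frac{45823}{45281} - \frac{20319}{11 \left(-204\right)^{2}} = 45823 \cdot \frac{1}{45281} - \frac{20319}{11 \cdot 41616} = \frac{45823}{45281} - \frac{20319}{457776} = \frac{45823}{45281} - \frac{6773}{152592} = \frac{6685535003}{6909518352}$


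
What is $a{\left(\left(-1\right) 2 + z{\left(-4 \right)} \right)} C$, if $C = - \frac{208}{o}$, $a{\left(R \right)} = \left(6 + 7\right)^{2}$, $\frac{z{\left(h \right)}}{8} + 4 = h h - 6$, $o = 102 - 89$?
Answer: $-2704$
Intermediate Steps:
$o = 13$ ($o = 102 - 89 = 13$)
$z{\left(h \right)} = -80 + 8 h^{2}$ ($z{\left(h \right)} = -32 + 8 \left(h h - 6\right) = -32 + 8 \left(h^{2} - 6\right) = -32 + 8 \left(-6 + h^{2}\right) = -32 + \left(-48 + 8 h^{2}\right) = -80 + 8 h^{2}$)
$a{\left(R \right)} = 169$ ($a{\left(R \right)} = 13^{2} = 169$)
$C = -16$ ($C = - \frac{208}{13} = \left(-208\right) \frac{1}{13} = -16$)
$a{\left(\left(-1\right) 2 + z{\left(-4 \right)} \right)} C = 169 \left(-16\right) = -2704$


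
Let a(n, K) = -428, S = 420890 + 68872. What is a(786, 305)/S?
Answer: -214/244881 ≈ -0.00087389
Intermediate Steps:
S = 489762
a(786, 305)/S = -428/489762 = -428*1/489762 = -214/244881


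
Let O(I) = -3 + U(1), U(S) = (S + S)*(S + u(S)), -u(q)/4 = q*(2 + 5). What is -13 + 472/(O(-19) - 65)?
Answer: -1029/61 ≈ -16.869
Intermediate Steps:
u(q) = -28*q (u(q) = -4*q*(2 + 5) = -4*q*7 = -28*q)
U(S) = -54*S**2 (U(S) = (S + S)*(S - 28*S) = (2*S)*(-27*S) = -54*S**2)
O(I) = -57 (O(I) = -3 - 54*1**2 = -3 - 54*1 = -3 - 54 = -57)
-13 + 472/(O(-19) - 65) = -13 + 472/(-57 - 65) = -13 + 472/(-122) = -13 + 472*(-1/122) = -13 - 236/61 = -1029/61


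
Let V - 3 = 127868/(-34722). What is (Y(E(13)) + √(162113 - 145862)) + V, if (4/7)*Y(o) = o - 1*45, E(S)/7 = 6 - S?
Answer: -5735471/34722 + √16251 ≈ -37.703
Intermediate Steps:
E(S) = 42 - 7*S (E(S) = 7*(6 - S) = 42 - 7*S)
V = -11851/17361 (V = 3 + 127868/(-34722) = 3 + 127868*(-1/34722) = 3 - 63934/17361 = -11851/17361 ≈ -0.68262)
Y(o) = -315/4 + 7*o/4 (Y(o) = 7*(o - 1*45)/4 = 7*(o - 45)/4 = 7*(-45 + o)/4 = -315/4 + 7*o/4)
(Y(E(13)) + √(162113 - 145862)) + V = ((-315/4 + 7*(42 - 7*13)/4) + √(162113 - 145862)) - 11851/17361 = ((-315/4 + 7*(42 - 91)/4) + √16251) - 11851/17361 = ((-315/4 + (7/4)*(-49)) + √16251) - 11851/17361 = ((-315/4 - 343/4) + √16251) - 11851/17361 = (-329/2 + √16251) - 11851/17361 = -5735471/34722 + √16251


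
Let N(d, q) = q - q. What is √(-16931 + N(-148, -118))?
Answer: I*√16931 ≈ 130.12*I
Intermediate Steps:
N(d, q) = 0
√(-16931 + N(-148, -118)) = √(-16931 + 0) = √(-16931) = I*√16931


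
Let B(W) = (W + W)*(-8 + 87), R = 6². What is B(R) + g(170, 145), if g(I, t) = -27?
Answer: 5661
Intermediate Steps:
R = 36
B(W) = 158*W (B(W) = (2*W)*79 = 158*W)
B(R) + g(170, 145) = 158*36 - 27 = 5688 - 27 = 5661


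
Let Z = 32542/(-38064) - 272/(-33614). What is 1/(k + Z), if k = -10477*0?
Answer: -319870824/270878345 ≈ -1.1809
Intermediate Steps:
k = 0
Z = -270878345/319870824 (Z = 32542*(-1/38064) - 272*(-1/33614) = -16271/19032 + 136/16807 = -270878345/319870824 ≈ -0.84684)
1/(k + Z) = 1/(0 - 270878345/319870824) = 1/(-270878345/319870824) = -319870824/270878345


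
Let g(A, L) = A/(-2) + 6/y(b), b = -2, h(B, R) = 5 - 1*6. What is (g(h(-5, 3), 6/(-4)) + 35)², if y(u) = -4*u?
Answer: 21025/16 ≈ 1314.1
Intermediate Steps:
h(B, R) = -1 (h(B, R) = 5 - 6 = -1)
g(A, L) = ¾ - A/2 (g(A, L) = A/(-2) + 6/((-4*(-2))) = A*(-½) + 6/8 = -A/2 + 6*(⅛) = -A/2 + ¾ = ¾ - A/2)
(g(h(-5, 3), 6/(-4)) + 35)² = ((¾ - ½*(-1)) + 35)² = ((¾ + ½) + 35)² = (5/4 + 35)² = (145/4)² = 21025/16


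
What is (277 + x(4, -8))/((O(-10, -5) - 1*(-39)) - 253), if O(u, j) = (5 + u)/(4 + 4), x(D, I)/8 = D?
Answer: -2472/1717 ≈ -1.4397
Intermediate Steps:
x(D, I) = 8*D
O(u, j) = 5/8 + u/8 (O(u, j) = (5 + u)/8 = (5 + u)*(1/8) = 5/8 + u/8)
(277 + x(4, -8))/((O(-10, -5) - 1*(-39)) - 253) = (277 + 8*4)/(((5/8 + (1/8)*(-10)) - 1*(-39)) - 253) = (277 + 32)/(((5/8 - 5/4) + 39) - 253) = 309/((-5/8 + 39) - 253) = 309/(307/8 - 253) = 309/(-1717/8) = 309*(-8/1717) = -2472/1717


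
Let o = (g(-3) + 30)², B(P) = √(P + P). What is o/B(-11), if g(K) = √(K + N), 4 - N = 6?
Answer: 30*√110/11 - 895*I*√22/22 ≈ 28.604 - 190.81*I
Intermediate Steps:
N = -2 (N = 4 - 1*6 = 4 - 6 = -2)
B(P) = √2*√P (B(P) = √(2*P) = √2*√P)
g(K) = √(-2 + K) (g(K) = √(K - 2) = √(-2 + K))
o = (30 + I*√5)² (o = (√(-2 - 3) + 30)² = (√(-5) + 30)² = (I*√5 + 30)² = (30 + I*√5)² ≈ 895.0 + 134.16*I)
o/B(-11) = (30 + I*√5)²/((√2*√(-11))) = (30 + I*√5)²/((√2*(I*√11))) = (30 + I*√5)²/((I*√22)) = (30 + I*√5)²*(-I*√22/22) = -I*√22*(30 + I*√5)²/22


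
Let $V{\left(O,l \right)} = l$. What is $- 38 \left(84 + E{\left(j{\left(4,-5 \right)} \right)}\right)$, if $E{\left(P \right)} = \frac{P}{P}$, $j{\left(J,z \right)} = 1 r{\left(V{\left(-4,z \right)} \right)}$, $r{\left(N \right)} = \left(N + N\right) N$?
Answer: $-3230$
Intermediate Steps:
$r{\left(N \right)} = 2 N^{2}$ ($r{\left(N \right)} = 2 N N = 2 N^{2}$)
$j{\left(J,z \right)} = 2 z^{2}$ ($j{\left(J,z \right)} = 1 \cdot 2 z^{2} = 2 z^{2}$)
$E{\left(P \right)} = 1$
$- 38 \left(84 + E{\left(j{\left(4,-5 \right)} \right)}\right) = - 38 \left(84 + 1\right) = \left(-38\right) 85 = -3230$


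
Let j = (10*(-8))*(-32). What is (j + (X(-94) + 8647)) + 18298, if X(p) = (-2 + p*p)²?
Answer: 78069061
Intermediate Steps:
j = 2560 (j = -80*(-32) = 2560)
X(p) = (-2 + p²)²
(j + (X(-94) + 8647)) + 18298 = (2560 + ((-2 + (-94)²)² + 8647)) + 18298 = (2560 + ((-2 + 8836)² + 8647)) + 18298 = (2560 + (8834² + 8647)) + 18298 = (2560 + (78039556 + 8647)) + 18298 = (2560 + 78048203) + 18298 = 78050763 + 18298 = 78069061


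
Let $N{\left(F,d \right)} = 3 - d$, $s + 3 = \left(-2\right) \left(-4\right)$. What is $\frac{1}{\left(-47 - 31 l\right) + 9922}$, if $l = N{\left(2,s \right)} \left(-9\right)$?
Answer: $\frac{1}{9317} \approx 0.00010733$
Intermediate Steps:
$s = 5$ ($s = -3 - -8 = -3 + 8 = 5$)
$l = 18$ ($l = \left(3 - 5\right) \left(-9\right) = \left(-2\right) \left(-9\right) = 18$)
$\frac{1}{\left(-47 - 31 l\right) + 9922} = \frac{1}{\left(-47 - 558\right) + 9922} = \frac{1}{-605 + 9922} = \frac{1}{9317}$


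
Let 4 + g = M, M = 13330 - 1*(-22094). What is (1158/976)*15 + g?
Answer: 17293645/488 ≈ 35438.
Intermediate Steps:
M = 35424 (M = 13330 + 22094 = 35424)
g = 35420 (g = -4 + 35424 = 35420)
(1158/976)*15 + g = (1158/976)*15 + 35420 = (1158*(1/976))*15 + 35420 = (579/488)*15 + 35420 = 8685/488 + 35420 = 17293645/488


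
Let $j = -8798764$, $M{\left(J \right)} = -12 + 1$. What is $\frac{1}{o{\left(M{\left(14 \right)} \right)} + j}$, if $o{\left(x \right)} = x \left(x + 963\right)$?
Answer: $- \frac{1}{8809236} \approx -1.1352 \cdot 10^{-7}$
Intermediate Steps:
$M{\left(J \right)} = -11$
$o{\left(x \right)} = x \left(963 + x\right)$
$\frac{1}{o{\left(M{\left(14 \right)} \right)} + j} = \frac{1}{- 11 \left(963 - 11\right) - 8798764} = \frac{1}{\left(-11\right) 952 - 8798764} = \frac{1}{-10472 - 8798764} = \frac{1}{-8809236} = - \frac{1}{8809236}$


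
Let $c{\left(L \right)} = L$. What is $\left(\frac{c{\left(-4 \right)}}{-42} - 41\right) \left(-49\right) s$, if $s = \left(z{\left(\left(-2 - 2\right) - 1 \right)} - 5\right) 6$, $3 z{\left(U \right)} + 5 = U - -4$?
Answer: $-84182$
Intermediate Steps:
$z{\left(U \right)} = - \frac{1}{3} + \frac{U}{3}$ ($z{\left(U \right)} = - \frac{5}{3} + \frac{U - -4}{3} = - \frac{5}{3} + \frac{U + 4}{3} = - \frac{5}{3} + \frac{4 + U}{3} = - \frac{5}{3} + \left(\frac{4}{3} + \frac{U}{3}\right) = - \frac{1}{3} + \frac{U}{3}$)
$s = -42$ ($s = \left(\left(- \frac{1}{3} + \frac{\left(-2 - 2\right) - 1}{3}\right) - 5\right) 6 = \left(\left(- \frac{1}{3} + \frac{-4 - 1}{3}\right) - 5\right) 6 = \left(\left(- \frac{1}{3} + \frac{1}{3} \left(-5\right)\right) - 5\right) 6 = \left(\left(- \frac{1}{3} - \frac{5}{3}\right) - 5\right) 6 = \left(-2 - 5\right) 6 = \left(-7\right) 6 = -42$)
$\left(\frac{c{\left(-4 \right)}}{-42} - 41\right) \left(-49\right) s = \left(- \frac{4}{-42} - 41\right) \left(-49\right) \left(-42\right) = \left(\left(-4\right) \left(- \frac{1}{42}\right) - 41\right) \left(-49\right) \left(-42\right) = \left(\frac{2}{21} - 41\right) \left(-49\right) \left(-42\right) = \left(- \frac{859}{21}\right) \left(-49\right) \left(-42\right) = \frac{6013}{3} \left(-42\right) = -84182$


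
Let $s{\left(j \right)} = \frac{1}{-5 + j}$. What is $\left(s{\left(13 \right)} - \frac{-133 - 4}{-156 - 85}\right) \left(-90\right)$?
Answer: $\frac{38475}{964} \approx 39.912$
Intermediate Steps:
$\left(s{\left(13 \right)} - \frac{-133 - 4}{-156 - 85}\right) \left(-90\right) = \left(\frac{1}{-5 + 13} - \frac{-133 - 4}{-156 - 85}\right) \left(-90\right) = \left(\frac{1}{8} - - \frac{137}{-241}\right) \left(-90\right) = \left(\frac{1}{8} - \left(-137\right) \left(- \frac{1}{241}\right)\right) \left(-90\right) = \left(\frac{1}{8} - \frac{137}{241}\right) \left(-90\right) = \left(- \frac{855}{1928}\right) \left(-90\right) = \frac{38475}{964}$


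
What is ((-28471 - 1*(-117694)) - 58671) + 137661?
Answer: 168213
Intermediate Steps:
((-28471 - 1*(-117694)) - 58671) + 137661 = ((-28471 + 117694) - 58671) + 137661 = (89223 - 58671) + 137661 = 30552 + 137661 = 168213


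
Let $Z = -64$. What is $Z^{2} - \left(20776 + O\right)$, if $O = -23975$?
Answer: $7295$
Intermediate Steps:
$Z^{2} - \left(20776 + O\right) = \left(-64\right)^{2} - -3199 = 4096 + \left(-20776 + 23975\right) = 4096 + 3199 = 7295$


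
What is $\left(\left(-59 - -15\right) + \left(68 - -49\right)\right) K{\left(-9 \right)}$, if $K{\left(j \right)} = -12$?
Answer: $-876$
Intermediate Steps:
$\left(\left(-59 - -15\right) + \left(68 - -49\right)\right) K{\left(-9 \right)} = \left(\left(-59 - -15\right) + \left(68 - -49\right)\right) \left(-12\right) = \left(\left(-59 + 15\right) + \left(68 + 49\right)\right) \left(-12\right) = \left(-44 + 117\right) \left(-12\right) = 73 \left(-12\right) = -876$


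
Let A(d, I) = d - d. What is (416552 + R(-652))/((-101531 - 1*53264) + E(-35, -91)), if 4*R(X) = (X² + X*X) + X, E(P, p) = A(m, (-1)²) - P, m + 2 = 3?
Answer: -628941/154760 ≈ -4.0640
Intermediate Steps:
m = 1 (m = -2 + 3 = 1)
A(d, I) = 0
E(P, p) = -P (E(P, p) = 0 - P = -P)
R(X) = X²/2 + X/4 (R(X) = ((X² + X*X) + X)/4 = ((X² + X²) + X)/4 = (2*X² + X)/4 = (X + 2*X²)/4 = X²/2 + X/4)
(416552 + R(-652))/((-101531 - 1*53264) + E(-35, -91)) = (416552 + (¼)*(-652)*(1 + 2*(-652)))/((-101531 - 1*53264) - 1*(-35)) = (416552 + (¼)*(-652)*(1 - 1304))/((-101531 - 53264) + 35) = (416552 + (¼)*(-652)*(-1303))/(-154795 + 35) = (416552 + 212389)/(-154760) = 628941*(-1/154760) = -628941/154760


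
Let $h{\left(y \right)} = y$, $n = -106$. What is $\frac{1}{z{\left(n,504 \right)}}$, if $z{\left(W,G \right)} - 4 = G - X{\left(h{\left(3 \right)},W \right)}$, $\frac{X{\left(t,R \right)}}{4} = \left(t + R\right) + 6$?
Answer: $\frac{1}{896} \approx 0.0011161$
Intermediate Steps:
$X{\left(t,R \right)} = 24 + 4 R + 4 t$ ($X{\left(t,R \right)} = 4 \left(\left(t + R\right) + 6\right) = 4 \left(\left(R + t\right) + 6\right) = 4 \left(6 + R + t\right) = 24 + 4 R + 4 t$)
$z{\left(W,G \right)} = -32 + G - 4 W$ ($z{\left(W,G \right)} = 4 - \left(24 + 12 - G + 4 W\right) = 4 - \left(36 - G + 4 W\right) = -32 + G - 4 W$)
$\frac{1}{z{\left(n,504 \right)}} = \frac{1}{-32 + 504 - -424} = \frac{1}{-32 + 504 + 424} = \frac{1}{896}$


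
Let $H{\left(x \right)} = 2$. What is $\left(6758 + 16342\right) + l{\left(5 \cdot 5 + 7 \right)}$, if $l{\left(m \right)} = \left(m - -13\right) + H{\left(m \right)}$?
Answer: $23147$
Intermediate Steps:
$l{\left(m \right)} = 15 + m$ ($l{\left(m \right)} = \left(m - -13\right) + 2 = \left(m + 13\right) + 2 = \left(13 + m\right) + 2 = 15 + m$)
$\left(6758 + 16342\right) + l{\left(5 \cdot 5 + 7 \right)} = \left(6758 + 16342\right) + \left(15 + \left(5 \cdot 5 + 7\right)\right) = 23100 + \left(15 + \left(25 + 7\right)\right) = 23100 + \left(15 + 32\right) = 23100 + 47 = 23147$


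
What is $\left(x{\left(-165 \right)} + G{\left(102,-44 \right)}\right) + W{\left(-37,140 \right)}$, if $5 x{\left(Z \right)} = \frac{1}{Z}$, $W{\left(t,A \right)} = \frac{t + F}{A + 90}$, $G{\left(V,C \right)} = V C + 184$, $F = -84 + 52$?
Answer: $- \frac{7102097}{1650} \approx -4304.3$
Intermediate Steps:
$F = -32$
$G{\left(V,C \right)} = 184 + C V$ ($G{\left(V,C \right)} = C V + 184 = 184 + C V$)
$W{\left(t,A \right)} = \frac{-32 + t}{90 + A}$ ($W{\left(t,A \right)} = \frac{t - 32}{A + 90} = \frac{-32 + t}{90 + A}$)
$x{\left(Z \right)} = \frac{1}{5 Z}$
$\left(x{\left(-165 \right)} + G{\left(102,-44 \right)}\right) + W{\left(-37,140 \right)} = \left(\frac{1}{5 \left(-165\right)} + \left(184 - 4488\right)\right) + \frac{-32 - 37}{90 + 140} = \left(\frac{1}{5} \left(- \frac{1}{165}\right) + \left(184 - 4488\right)\right) + \frac{1}{230} \left(-69\right) = \left(- \frac{1}{825} - 4304\right) + \frac{1}{230} \left(-69\right) = - \frac{3550801}{825} - \frac{3}{10} = - \frac{7102097}{1650}$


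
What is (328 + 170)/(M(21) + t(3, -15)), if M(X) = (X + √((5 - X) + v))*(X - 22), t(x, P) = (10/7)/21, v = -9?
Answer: -112627431/5004077 + 26903205*I/5004077 ≈ -22.507 + 5.3763*I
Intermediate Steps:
t(x, P) = 10/147 (t(x, P) = (10*(⅐))*(1/21) = (10/7)*(1/21) = 10/147)
M(X) = (-22 + X)*(X + √(-4 - X)) (M(X) = (X + √((5 - X) - 9))*(X - 22) = (X + √(-4 - X))*(-22 + X) = (-22 + X)*(X + √(-4 - X)))
(328 + 170)/(M(21) + t(3, -15)) = (328 + 170)/((21² - 22*21 - 22*√(-4 - 1*21) + 21*√(-4 - 1*21)) + 10/147) = 498/((441 - 462 - 22*√(-4 - 21) + 21*√(-4 - 21)) + 10/147) = 498/((441 - 462 - 110*I + 21*√(-25)) + 10/147) = 498/((441 - 462 - 110*I + 21*(5*I)) + 10/147) = 498/((441 - 462 - 110*I + 105*I) + 10/147) = 498/((-21 - 5*I) + 10/147) = 498/(-3077/147 - 5*I) = 498*(21609*(-3077/147 + 5*I)/10008154) = 5380641*(-3077/147 + 5*I)/5004077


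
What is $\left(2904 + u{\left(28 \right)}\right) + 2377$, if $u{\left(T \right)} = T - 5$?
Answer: $5304$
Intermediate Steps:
$u{\left(T \right)} = -5 + T$
$\left(2904 + u{\left(28 \right)}\right) + 2377 = \left(2904 + \left(-5 + 28\right)\right) + 2377 = \left(2904 + 23\right) + 2377 = 2927 + 2377 = 5304$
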